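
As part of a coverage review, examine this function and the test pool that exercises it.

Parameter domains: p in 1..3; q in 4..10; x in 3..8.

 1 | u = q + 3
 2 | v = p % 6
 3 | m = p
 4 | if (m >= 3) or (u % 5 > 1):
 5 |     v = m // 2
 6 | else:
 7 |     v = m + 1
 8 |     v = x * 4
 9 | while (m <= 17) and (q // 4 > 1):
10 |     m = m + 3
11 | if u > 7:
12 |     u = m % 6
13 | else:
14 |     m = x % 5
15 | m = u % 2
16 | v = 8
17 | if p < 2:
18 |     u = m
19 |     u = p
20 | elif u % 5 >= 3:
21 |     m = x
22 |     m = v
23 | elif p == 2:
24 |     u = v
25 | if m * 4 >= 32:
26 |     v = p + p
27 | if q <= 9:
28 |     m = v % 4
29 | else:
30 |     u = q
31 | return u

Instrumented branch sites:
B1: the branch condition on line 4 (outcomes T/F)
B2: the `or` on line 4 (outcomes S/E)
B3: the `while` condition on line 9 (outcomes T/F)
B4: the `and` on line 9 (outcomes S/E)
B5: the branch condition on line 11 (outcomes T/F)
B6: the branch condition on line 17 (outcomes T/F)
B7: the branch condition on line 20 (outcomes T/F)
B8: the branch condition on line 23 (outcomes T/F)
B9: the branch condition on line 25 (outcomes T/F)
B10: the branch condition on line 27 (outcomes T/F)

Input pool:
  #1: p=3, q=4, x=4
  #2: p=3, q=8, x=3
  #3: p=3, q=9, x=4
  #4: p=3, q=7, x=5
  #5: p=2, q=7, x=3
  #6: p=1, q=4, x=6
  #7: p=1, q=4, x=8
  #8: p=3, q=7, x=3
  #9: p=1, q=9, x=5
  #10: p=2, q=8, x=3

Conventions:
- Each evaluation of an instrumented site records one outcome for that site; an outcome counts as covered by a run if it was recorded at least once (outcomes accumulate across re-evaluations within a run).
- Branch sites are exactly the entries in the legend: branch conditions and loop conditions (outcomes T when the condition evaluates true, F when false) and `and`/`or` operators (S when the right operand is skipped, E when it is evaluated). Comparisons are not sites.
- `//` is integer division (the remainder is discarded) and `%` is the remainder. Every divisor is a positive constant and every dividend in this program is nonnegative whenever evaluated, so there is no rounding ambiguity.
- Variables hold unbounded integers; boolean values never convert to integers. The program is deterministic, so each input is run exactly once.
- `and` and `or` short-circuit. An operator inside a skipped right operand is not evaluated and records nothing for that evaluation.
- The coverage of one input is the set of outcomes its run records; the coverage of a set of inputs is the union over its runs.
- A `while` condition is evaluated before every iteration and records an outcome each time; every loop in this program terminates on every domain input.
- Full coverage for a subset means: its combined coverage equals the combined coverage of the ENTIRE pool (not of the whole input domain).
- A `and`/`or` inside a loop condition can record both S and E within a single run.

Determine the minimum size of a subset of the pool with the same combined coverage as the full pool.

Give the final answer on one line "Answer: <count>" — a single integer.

run #1 (p=3, q=4, x=4) runs B2->S, B1->T, B4->E, B3->F, B5->F, B6->F, B7->F, B8->F, B9->F, B10->T; records B1=T, B2=S, B3=F, B4=E, B5=F, B6=F, B7=F, B8=F, B9=F, B10=T
run #2 (p=3, q=8, x=3) runs B2->S, B1->T, B4->E, B3->T, B4->E, B3->T, B4->E, B3->T, B4->E, B3->T, B4->E, B3->T, B4->S, B3->F, ...; records B1=T, B2=S, B3=T, B3=F, B4=S, B4=E, B5=T, B6=F, B7=F, B8=F, B9=F, B10=T
run #3 (p=3, q=9, x=4) runs B2->S, B1->T, B4->E, B3->T, B4->E, B3->T, B4->E, B3->T, B4->E, B3->T, B4->E, B3->T, B4->S, B3->F, ...; records B1=T, B2=S, B3=T, B3=F, B4=S, B4=E, B5=T, B6=F, B7=F, B8=F, B9=F, B10=T
run #4 (p=3, q=7, x=5) runs B2->S, B1->T, B4->E, B3->F, B5->T, B6->F, B7->T, B9->T, B10->T; records B1=T, B2=S, B3=F, B4=E, B5=T, B6=F, B7=T, B9=T, B10=T
run #5 (p=2, q=7, x=3) runs B2->E, B1->F, B4->E, B3->F, B5->T, B6->F, B7->F, B8->T, B9->F, B10->T; records B1=F, B2=E, B3=F, B4=E, B5=T, B6=F, B7=F, B8=T, B9=F, B10=T
run #6 (p=1, q=4, x=6) runs B2->E, B1->T, B4->E, B3->F, B5->F, B6->T, B9->F, B10->T; records B1=T, B2=E, B3=F, B4=E, B5=F, B6=T, B9=F, B10=T
run #7 (p=1, q=4, x=8) runs B2->E, B1->T, B4->E, B3->F, B5->F, B6->T, B9->F, B10->T; records B1=T, B2=E, B3=F, B4=E, B5=F, B6=T, B9=F, B10=T
run #8 (p=3, q=7, x=3) runs B2->S, B1->T, B4->E, B3->F, B5->T, B6->F, B7->T, B9->T, B10->T; records B1=T, B2=S, B3=F, B4=E, B5=T, B6=F, B7=T, B9=T, B10=T
run #9 (p=1, q=9, x=5) runs B2->E, B1->T, B4->E, B3->T, B4->E, B3->T, B4->E, B3->T, B4->E, B3->T, B4->E, B3->T, B4->E, B3->T, ...; records B1=T, B2=E, B3=T, B3=F, B4=S, B4=E, B5=T, B6=T, B9=F, B10=T
run #10 (p=2, q=8, x=3) runs B2->E, B1->F, B4->E, B3->T, B4->E, B3->T, B4->E, B3->T, B4->E, B3->T, B4->E, B3->T, B4->E, B3->T, ...; records B1=F, B2=E, B3=T, B3=F, B4=S, B4=E, B5=T, B6=F, B7=F, B8=T, B9=F, B10=T
together the pool reaches 19 outcomes: B1=T, B1=F, B2=S, B2=E, B3=T, B3=F, B4=S, B4=E, B5=T, B5=F, B6=T, B6=F, B7=T, B7=F, B8=T, B8=F, B9=T, B9=F, B10=T
no size-1 subset reaches all 19 outcomes (best union: 12/19)
no size-2 subset reaches all 19 outcomes (best union: 16/19)
no size-3 subset reaches all 19 outcomes (best union: 18/19)
size 4: inputs {1, 4, 5, 9} cover all 19 outcomes, and no lexicographically smaller subset of this size does

Answer: 4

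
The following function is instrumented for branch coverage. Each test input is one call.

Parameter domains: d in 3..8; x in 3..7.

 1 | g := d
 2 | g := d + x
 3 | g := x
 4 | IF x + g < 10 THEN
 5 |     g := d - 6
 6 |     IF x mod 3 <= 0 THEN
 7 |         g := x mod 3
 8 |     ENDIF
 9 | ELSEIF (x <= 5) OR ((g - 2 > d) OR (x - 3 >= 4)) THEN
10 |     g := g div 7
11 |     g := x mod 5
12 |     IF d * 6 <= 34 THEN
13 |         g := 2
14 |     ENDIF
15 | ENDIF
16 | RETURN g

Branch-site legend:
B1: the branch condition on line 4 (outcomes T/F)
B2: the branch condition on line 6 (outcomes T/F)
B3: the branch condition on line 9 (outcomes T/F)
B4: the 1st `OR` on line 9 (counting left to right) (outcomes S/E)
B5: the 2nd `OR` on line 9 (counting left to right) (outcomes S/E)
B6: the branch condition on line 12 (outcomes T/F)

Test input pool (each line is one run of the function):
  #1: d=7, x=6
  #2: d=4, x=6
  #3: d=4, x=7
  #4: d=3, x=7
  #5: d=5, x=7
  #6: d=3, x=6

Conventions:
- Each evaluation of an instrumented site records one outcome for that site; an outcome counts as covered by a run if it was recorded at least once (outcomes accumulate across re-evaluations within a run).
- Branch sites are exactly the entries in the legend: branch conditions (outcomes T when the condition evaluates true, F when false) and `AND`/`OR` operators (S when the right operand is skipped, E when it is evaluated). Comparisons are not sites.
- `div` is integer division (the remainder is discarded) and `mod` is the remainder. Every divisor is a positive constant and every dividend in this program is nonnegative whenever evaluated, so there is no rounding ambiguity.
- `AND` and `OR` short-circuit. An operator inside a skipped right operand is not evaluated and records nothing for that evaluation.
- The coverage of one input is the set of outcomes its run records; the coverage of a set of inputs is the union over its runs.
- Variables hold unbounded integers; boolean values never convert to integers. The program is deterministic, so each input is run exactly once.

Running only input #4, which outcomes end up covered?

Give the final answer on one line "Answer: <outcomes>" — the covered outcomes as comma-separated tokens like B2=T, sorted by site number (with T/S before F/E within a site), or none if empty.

Tracing the run of input #4 (d=3, x=7):
  B1->F, B4->E, B5->S, B3->T, B6->T
collecting distinct outcomes: B1=F, B3=T, B4=E, B5=S, B6=T

Answer: B1=F, B3=T, B4=E, B5=S, B6=T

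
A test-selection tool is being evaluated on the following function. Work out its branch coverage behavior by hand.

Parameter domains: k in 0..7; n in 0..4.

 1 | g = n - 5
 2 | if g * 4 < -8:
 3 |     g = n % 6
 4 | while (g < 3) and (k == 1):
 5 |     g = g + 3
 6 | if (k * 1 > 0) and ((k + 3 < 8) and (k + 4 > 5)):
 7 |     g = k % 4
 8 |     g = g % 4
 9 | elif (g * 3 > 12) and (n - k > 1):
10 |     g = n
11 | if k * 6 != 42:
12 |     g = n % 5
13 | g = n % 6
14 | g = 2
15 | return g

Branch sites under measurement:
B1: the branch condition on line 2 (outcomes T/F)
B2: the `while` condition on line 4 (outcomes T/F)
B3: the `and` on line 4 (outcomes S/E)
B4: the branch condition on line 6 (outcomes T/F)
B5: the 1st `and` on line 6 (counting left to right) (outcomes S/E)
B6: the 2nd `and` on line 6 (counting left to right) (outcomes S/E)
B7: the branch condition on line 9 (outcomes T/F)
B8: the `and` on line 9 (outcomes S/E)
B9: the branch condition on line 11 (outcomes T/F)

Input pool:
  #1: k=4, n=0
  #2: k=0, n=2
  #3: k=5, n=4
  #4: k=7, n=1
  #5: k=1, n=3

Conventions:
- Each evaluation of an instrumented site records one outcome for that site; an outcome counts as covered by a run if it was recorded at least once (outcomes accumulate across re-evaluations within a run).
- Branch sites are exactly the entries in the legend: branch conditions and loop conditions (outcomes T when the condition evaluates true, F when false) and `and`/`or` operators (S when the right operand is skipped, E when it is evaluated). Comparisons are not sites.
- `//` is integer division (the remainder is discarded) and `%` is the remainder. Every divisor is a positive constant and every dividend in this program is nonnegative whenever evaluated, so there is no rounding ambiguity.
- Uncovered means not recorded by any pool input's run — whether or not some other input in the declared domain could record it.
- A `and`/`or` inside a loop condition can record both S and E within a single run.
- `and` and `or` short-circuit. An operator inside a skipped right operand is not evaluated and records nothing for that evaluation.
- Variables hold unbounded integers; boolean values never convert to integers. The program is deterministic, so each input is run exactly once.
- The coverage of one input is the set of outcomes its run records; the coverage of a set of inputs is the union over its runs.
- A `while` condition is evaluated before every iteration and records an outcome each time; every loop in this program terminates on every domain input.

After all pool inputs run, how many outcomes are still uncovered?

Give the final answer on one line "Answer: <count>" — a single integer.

input #1, k=4, n=0: events B1->T, B3->E, B2->F, B5->E, B6->E, B4->T, B9->T; outcomes B1=T, B2=F, B3=E, B4=T, B5=E, B6=E, B9=T
input #2, k=0, n=2: events B1->T, B3->E, B2->F, B5->S, B4->F, B8->S, B7->F, B9->T; outcomes B1=T, B2=F, B3=E, B4=F, B5=S, B7=F, B8=S, B9=T
input #3, k=5, n=4: events B1->F, B3->E, B2->F, B5->E, B6->S, B4->F, B8->S, B7->F, B9->T; outcomes B1=F, B2=F, B3=E, B4=F, B5=E, B6=S, B7=F, B8=S, B9=T
input #4, k=7, n=1: events B1->T, B3->E, B2->F, B5->E, B6->S, B4->F, B8->S, B7->F, B9->F; outcomes B1=T, B2=F, B3=E, B4=F, B5=E, B6=S, B7=F, B8=S, B9=F
input #5, k=1, n=3: events B1->F, B3->E, B2->T, B3->E, B2->T, B3->S, B2->F, B5->E, B6->E, B4->F, B8->S, B7->F, B9->T; outcomes B1=F, B2=T, B2=F, B3=S, B3=E, B4=F, B5=E, B6=E, B7=F, B8=S, B9=T
union over the pool: B1=T, B1=F, B2=T, B2=F, B3=S, B3=E, B4=T, B4=F, B5=S, B5=E, B6=S, B6=E, B7=F, B8=S, B9=T, B9=F
uncovered (2 of 18): B7=T, B8=E

Answer: 2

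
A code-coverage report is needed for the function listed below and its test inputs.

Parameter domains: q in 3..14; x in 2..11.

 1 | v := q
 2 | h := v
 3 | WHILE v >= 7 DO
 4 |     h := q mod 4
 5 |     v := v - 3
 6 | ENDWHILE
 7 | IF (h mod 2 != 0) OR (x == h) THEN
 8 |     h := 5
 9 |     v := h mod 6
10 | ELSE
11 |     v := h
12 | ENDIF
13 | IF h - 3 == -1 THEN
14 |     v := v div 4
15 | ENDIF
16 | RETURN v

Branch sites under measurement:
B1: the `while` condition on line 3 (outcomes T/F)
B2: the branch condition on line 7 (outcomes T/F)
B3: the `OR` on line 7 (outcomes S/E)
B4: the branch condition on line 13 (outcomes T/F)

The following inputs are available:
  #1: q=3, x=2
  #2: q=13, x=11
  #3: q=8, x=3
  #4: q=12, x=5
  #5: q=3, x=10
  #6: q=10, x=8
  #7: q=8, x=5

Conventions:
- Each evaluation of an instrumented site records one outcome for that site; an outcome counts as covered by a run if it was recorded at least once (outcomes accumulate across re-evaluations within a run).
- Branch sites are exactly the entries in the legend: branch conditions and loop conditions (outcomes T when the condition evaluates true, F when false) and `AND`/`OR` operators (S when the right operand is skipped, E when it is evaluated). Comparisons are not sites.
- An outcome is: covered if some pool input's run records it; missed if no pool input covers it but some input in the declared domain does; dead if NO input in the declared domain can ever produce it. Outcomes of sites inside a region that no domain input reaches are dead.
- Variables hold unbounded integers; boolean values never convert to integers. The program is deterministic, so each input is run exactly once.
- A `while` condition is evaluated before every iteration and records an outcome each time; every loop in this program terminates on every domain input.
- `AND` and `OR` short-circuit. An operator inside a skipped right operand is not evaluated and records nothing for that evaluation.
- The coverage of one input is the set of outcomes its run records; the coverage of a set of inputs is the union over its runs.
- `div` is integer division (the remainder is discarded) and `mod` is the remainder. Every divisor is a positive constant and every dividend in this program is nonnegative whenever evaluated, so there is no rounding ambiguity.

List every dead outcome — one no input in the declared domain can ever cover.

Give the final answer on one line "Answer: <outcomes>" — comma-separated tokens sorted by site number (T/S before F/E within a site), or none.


exhaustive pass over the 120-input domain:
  reachable outcomes have witnesses, e.g. B1=T (e.g. q=7, x=2), B1=F (e.g. q=3, x=2), B2=T (e.g. q=3, x=2), B2=F (e.g. q=4, x=2)
Answer: none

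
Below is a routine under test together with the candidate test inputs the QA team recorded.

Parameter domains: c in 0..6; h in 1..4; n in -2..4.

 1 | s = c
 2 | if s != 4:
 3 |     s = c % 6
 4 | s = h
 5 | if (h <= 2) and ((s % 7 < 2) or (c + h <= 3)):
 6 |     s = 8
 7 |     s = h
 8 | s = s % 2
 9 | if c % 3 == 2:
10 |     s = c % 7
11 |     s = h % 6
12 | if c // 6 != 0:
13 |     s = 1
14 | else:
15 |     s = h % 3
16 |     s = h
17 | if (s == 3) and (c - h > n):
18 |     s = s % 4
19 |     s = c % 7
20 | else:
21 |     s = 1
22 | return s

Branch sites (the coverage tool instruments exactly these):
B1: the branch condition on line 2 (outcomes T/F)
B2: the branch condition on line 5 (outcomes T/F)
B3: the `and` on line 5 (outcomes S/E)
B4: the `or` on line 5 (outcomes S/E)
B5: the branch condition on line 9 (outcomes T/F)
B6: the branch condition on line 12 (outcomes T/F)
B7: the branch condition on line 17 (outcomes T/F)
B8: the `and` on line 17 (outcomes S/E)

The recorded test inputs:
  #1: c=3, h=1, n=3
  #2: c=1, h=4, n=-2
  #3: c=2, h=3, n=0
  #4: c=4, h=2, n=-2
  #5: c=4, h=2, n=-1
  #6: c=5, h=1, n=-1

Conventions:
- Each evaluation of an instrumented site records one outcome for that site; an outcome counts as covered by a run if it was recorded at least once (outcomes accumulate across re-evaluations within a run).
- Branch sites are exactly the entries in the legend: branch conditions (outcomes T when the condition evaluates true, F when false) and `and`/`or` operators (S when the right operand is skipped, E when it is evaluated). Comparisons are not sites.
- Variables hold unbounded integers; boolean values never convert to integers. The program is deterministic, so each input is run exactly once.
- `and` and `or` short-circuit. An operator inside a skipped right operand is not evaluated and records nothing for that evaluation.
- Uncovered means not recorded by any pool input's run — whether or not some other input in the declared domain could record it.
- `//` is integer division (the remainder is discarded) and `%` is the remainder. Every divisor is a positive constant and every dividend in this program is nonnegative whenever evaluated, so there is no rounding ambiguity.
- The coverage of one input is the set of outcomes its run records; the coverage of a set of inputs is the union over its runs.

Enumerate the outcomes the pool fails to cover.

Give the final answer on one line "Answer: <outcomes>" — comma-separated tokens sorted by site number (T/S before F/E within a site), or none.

test 1 (c=3, h=1, n=3) fires B1->T, B3->E, B4->S, B2->T, B5->F, B6->F, B8->S, B7->F; hits B1=T, B2=T, B3=E, B4=S, B5=F, B6=F, B7=F, B8=S
test 2 (c=1, h=4, n=-2) fires B1->T, B3->S, B2->F, B5->F, B6->F, B8->S, B7->F; hits B1=T, B2=F, B3=S, B5=F, B6=F, B7=F, B8=S
test 3 (c=2, h=3, n=0) fires B1->T, B3->S, B2->F, B5->T, B6->F, B8->E, B7->F; hits B1=T, B2=F, B3=S, B5=T, B6=F, B7=F, B8=E
test 4 (c=4, h=2, n=-2) fires B1->F, B3->E, B4->E, B2->F, B5->F, B6->F, B8->S, B7->F; hits B1=F, B2=F, B3=E, B4=E, B5=F, B6=F, B7=F, B8=S
test 5 (c=4, h=2, n=-1) fires B1->F, B3->E, B4->E, B2->F, B5->F, B6->F, B8->S, B7->F; hits B1=F, B2=F, B3=E, B4=E, B5=F, B6=F, B7=F, B8=S
test 6 (c=5, h=1, n=-1) fires B1->T, B3->E, B4->S, B2->T, B5->T, B6->F, B8->S, B7->F; hits B1=T, B2=T, B3=E, B4=S, B5=T, B6=F, B7=F, B8=S
union over the pool: B1=T, B1=F, B2=T, B2=F, B3=S, B3=E, B4=S, B4=E, B5=T, B5=F, B6=F, B7=F, B8=S, B8=E
uncovered (2 of 16): B6=T, B7=T

Answer: B6=T, B7=T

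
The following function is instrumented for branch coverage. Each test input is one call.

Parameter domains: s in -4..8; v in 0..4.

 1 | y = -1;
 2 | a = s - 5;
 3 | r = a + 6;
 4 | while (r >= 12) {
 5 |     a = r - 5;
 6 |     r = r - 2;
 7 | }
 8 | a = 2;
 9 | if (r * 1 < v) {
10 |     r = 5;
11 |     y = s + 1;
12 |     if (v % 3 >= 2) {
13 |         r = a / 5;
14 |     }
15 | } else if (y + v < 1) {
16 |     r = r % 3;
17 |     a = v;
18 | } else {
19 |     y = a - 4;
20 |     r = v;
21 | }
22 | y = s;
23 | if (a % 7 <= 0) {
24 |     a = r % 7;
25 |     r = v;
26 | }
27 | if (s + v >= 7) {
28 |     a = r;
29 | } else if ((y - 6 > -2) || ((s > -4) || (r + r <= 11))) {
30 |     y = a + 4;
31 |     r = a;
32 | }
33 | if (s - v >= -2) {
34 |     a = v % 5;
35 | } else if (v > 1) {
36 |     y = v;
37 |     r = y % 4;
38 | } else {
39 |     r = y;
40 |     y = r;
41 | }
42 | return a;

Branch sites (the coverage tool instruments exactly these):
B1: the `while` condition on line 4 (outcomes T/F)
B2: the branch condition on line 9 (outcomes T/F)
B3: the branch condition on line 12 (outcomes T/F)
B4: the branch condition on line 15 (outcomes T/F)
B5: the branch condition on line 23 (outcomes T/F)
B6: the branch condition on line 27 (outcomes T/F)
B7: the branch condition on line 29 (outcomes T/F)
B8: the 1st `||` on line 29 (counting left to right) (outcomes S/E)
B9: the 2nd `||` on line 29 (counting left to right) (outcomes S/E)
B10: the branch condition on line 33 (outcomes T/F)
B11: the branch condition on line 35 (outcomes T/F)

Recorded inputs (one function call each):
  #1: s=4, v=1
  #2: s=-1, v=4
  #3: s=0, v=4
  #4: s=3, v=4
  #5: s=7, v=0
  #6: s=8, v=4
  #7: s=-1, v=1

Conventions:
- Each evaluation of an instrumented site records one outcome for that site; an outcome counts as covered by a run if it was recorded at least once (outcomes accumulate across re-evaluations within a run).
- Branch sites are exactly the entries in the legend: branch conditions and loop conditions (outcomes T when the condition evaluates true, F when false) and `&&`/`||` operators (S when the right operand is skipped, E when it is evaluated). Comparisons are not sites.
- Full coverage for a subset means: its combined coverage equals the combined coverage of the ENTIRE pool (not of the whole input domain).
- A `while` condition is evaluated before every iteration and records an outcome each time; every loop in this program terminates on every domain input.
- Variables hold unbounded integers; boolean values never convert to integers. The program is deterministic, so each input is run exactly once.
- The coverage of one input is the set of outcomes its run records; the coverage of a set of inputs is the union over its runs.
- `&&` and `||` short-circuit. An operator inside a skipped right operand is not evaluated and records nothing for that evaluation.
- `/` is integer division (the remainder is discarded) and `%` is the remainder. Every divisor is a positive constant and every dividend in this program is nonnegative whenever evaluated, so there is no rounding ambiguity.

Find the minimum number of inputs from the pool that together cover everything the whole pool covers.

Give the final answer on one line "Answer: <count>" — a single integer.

run #1 (s=4, v=1) runs B1->F, B2->F, B4->T, B5->F, B6->F, B8->E, B9->S, B7->T, B10->T; records B1=F, B2=F, B4=T, B5=F, B6=F, B7=T, B8=E, B9=S, B10=T
run #2 (s=-1, v=4) runs B1->F, B2->T, B3->F, B5->F, B6->F, B8->E, B9->S, B7->T, B10->F, B11->T; records B1=F, B2=T, B3=F, B5=F, B6=F, B7=T, B8=E, B9=S, B10=F, B11=T
run #3 (s=0, v=4) runs B1->F, B2->T, B3->F, B5->F, B6->F, B8->E, B9->S, B7->T, B10->F, B11->T; records B1=F, B2=T, B3=F, B5=F, B6=F, B7=T, B8=E, B9=S, B10=F, B11=T
run #4 (s=3, v=4) runs B1->F, B2->F, B4->F, B5->F, B6->T, B10->T; records B1=F, B2=F, B4=F, B5=F, B6=T, B10=T
run #5 (s=7, v=0) runs B1->F, B2->F, B4->T, B5->T, B6->T, B10->T; records B1=F, B2=F, B4=T, B5=T, B6=T, B10=T
run #6 (s=8, v=4) runs B1->F, B2->F, B4->F, B5->F, B6->T, B10->T; records B1=F, B2=F, B4=F, B5=F, B6=T, B10=T
run #7 (s=-1, v=1) runs B1->F, B2->T, B3->F, B5->F, B6->F, B8->E, B9->S, B7->T, B10->T; records B1=F, B2=T, B3=F, B5=F, B6=F, B7=T, B8=E, B9=S, B10=T
together the pool reaches 16 outcomes: B1=F, B2=T, B2=F, B3=F, B4=T, B4=F, B5=T, B5=F, B6=T, B6=F, B7=T, B8=E, B9=S, B10=T, B10=F, B11=T
checked all size-1 subsets: none covers 16 outcomes (max 10/16)
checked all size-2 subsets: none covers 16 outcomes (max 15/16)
at size 3, {2, 4, 5} reaches all 16 outcomes; every lexicographically earlier size-3 subset fails

Answer: 3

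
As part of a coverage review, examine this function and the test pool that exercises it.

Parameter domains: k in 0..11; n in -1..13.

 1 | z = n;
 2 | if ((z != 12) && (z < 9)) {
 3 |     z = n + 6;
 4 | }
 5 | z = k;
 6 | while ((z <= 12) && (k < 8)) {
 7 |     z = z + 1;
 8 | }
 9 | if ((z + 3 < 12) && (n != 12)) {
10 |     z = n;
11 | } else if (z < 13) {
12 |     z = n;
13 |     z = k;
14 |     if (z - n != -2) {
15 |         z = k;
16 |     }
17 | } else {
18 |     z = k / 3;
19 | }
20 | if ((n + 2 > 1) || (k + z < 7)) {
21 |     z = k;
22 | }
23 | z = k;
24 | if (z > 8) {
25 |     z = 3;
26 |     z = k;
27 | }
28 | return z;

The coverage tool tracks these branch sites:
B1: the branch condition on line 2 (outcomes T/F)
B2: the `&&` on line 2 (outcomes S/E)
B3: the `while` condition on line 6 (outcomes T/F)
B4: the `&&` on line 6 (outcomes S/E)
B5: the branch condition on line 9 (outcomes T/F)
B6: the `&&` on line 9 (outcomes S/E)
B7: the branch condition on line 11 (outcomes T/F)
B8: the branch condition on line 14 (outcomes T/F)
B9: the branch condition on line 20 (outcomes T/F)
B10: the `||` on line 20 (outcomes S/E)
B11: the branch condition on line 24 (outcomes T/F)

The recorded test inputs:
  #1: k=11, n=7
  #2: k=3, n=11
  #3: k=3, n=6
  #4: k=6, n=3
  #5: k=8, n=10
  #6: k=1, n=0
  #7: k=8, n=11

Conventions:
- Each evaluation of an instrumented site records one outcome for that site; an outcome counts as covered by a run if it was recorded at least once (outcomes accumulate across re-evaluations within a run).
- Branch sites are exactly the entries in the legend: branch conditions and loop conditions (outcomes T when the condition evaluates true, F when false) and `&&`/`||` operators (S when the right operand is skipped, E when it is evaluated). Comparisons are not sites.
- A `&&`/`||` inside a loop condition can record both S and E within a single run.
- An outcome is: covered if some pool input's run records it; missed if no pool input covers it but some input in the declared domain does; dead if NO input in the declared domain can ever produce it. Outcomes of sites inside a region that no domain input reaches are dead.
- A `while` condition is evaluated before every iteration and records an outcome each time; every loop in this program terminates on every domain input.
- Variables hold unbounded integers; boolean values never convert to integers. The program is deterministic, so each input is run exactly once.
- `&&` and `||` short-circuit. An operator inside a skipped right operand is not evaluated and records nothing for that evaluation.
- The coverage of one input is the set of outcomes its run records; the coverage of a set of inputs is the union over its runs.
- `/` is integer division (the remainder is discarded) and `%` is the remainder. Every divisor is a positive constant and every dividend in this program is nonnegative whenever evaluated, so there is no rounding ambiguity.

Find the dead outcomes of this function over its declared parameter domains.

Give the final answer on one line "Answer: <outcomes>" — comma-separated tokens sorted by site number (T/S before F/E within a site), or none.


exhaustive pass over the 180-input domain:
  reachable outcomes have witnesses, e.g. B1=T (e.g. k=0, n=-1), B1=F (e.g. k=0, n=9), B2=S (e.g. k=0, n=12), B2=E (e.g. k=0, n=-1)
Answer: none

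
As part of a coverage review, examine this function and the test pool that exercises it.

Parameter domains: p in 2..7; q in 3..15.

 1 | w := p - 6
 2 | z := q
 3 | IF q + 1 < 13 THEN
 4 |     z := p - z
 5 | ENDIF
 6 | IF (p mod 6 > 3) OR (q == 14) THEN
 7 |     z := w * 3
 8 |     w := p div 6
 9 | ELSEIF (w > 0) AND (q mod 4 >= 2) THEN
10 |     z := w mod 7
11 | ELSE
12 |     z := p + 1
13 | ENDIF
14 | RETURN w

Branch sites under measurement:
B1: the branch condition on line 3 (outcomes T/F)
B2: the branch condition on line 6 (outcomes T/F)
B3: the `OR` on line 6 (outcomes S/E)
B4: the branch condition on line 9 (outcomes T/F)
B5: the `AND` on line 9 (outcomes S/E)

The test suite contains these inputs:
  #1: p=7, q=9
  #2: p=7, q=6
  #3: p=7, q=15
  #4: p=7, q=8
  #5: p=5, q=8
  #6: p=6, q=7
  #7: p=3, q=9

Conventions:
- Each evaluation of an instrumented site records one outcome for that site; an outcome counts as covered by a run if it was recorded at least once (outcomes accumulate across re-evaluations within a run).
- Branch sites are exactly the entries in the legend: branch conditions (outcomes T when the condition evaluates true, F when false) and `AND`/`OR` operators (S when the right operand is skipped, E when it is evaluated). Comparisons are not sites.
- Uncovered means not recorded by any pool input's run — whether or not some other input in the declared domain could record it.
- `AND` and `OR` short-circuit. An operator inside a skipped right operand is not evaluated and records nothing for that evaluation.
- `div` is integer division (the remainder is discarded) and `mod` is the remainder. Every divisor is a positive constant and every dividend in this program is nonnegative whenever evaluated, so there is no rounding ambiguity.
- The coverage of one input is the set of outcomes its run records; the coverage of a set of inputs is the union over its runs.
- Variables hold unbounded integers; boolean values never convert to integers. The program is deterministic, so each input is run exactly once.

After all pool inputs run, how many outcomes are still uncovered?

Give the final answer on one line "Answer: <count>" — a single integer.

input #1, p=7, q=9: outcomes B1=T, B2=F, B3=E, B4=F, B5=E
input #2, p=7, q=6: outcomes B1=T, B2=F, B3=E, B4=T, B5=E
input #3, p=7, q=15: outcomes B1=F, B2=F, B3=E, B4=T, B5=E
input #4, p=7, q=8: outcomes B1=T, B2=F, B3=E, B4=F, B5=E
input #5, p=5, q=8: outcomes B1=T, B2=T, B3=S
input #6, p=6, q=7: outcomes B1=T, B2=F, B3=E, B4=F, B5=S
input #7, p=3, q=9: outcomes B1=T, B2=F, B3=E, B4=F, B5=S
union over the pool: B1=T, B1=F, B2=T, B2=F, B3=S, B3=E, B4=T, B4=F, B5=S, B5=E
uncovered (0 of 10): none

Answer: 0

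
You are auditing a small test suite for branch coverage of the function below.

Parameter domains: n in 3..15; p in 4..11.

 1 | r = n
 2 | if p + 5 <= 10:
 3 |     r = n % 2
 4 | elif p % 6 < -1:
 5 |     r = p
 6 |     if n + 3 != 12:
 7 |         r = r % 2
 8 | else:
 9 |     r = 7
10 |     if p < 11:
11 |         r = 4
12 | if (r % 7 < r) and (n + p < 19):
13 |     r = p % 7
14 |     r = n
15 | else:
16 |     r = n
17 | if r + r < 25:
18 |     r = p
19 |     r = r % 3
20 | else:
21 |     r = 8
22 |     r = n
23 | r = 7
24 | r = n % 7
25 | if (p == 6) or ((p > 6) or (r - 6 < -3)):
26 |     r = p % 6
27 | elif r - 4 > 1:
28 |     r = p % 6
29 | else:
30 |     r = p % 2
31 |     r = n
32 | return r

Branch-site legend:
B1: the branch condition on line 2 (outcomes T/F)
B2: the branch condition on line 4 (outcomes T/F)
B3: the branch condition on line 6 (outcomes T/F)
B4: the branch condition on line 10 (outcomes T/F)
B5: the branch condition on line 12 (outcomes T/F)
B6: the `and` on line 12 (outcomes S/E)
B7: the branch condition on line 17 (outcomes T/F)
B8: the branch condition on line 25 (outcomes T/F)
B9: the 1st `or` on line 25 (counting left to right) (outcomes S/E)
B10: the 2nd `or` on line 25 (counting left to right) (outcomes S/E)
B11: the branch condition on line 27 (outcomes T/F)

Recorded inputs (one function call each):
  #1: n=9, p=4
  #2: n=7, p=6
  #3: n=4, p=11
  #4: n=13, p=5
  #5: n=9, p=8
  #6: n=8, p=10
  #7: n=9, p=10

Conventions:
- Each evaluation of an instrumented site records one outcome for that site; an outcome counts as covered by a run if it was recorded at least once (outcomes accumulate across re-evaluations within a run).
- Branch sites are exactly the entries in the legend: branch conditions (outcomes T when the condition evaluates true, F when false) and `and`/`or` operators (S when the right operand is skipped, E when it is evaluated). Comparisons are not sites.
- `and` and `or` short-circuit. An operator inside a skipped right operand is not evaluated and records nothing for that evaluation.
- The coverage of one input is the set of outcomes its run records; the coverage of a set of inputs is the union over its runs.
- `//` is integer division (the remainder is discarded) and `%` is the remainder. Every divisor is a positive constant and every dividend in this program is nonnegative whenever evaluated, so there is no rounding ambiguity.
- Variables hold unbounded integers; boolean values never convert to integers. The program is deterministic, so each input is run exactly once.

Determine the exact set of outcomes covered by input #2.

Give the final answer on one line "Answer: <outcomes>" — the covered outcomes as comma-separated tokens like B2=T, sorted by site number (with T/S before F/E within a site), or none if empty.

Tracing the run of input #2 (n=7, p=6):
  B1->F, B2->F, B4->T, B6->S, B5->F, B7->T, B9->S, B8->T
distinct outcomes covered: B1=F, B2=F, B4=T, B5=F, B6=S, B7=T, B8=T, B9=S

Answer: B1=F, B2=F, B4=T, B5=F, B6=S, B7=T, B8=T, B9=S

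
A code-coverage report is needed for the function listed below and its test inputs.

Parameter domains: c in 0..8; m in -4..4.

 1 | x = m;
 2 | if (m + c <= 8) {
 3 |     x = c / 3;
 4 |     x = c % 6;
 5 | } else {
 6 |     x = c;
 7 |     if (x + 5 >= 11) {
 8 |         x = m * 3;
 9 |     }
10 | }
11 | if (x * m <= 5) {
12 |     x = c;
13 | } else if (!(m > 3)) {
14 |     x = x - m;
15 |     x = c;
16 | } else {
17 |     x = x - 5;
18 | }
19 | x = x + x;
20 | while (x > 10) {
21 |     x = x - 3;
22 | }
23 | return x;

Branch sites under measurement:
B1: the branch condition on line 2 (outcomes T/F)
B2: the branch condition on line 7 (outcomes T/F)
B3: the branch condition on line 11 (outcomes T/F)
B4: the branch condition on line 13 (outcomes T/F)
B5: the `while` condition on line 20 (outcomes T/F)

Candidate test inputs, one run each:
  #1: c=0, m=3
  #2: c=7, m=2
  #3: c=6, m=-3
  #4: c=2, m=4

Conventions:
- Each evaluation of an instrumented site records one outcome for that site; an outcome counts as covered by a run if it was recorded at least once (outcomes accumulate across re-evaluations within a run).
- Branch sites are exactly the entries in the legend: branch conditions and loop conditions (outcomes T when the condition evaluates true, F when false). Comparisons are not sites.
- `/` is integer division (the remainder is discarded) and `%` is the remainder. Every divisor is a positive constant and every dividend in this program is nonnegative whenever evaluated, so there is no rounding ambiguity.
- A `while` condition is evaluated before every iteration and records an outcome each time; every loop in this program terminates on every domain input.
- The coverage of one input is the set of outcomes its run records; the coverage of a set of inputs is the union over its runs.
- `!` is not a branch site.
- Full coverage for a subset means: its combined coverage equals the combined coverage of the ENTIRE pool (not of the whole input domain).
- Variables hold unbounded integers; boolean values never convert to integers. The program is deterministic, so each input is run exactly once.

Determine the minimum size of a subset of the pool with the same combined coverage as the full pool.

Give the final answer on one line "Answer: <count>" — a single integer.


input #1, c=0, m=3: events B1->T, B3->T, B5->F; outcomes B1=T, B3=T, B5=F
input #2, c=7, m=2: events B1->F, B2->T, B3->F, B4->T, B5->T, B5->T, B5->F; outcomes B1=F, B2=T, B3=F, B4=T, B5=T, B5=F
input #3, c=6, m=-3: events B1->T, B3->T, B5->T, B5->F; outcomes B1=T, B3=T, B5=T, B5=F
input #4, c=2, m=4: events B1->T, B3->F, B4->F, B5->F; outcomes B1=T, B3=F, B4=F, B5=F
union over all inputs: B1=T, B1=F, B2=T, B3=T, B3=F, B4=T, B4=F, B5=T, B5=F (9 outcomes)
size 1 is not enough: best union over all size-1 subsets is 6/9
size 2 is not enough: best union over all size-2 subsets is 8/9
the canonical winner is {1, 2, 4}: size 3, full 9-outcome coverage, earliest index list among size-3 covers
Answer: 3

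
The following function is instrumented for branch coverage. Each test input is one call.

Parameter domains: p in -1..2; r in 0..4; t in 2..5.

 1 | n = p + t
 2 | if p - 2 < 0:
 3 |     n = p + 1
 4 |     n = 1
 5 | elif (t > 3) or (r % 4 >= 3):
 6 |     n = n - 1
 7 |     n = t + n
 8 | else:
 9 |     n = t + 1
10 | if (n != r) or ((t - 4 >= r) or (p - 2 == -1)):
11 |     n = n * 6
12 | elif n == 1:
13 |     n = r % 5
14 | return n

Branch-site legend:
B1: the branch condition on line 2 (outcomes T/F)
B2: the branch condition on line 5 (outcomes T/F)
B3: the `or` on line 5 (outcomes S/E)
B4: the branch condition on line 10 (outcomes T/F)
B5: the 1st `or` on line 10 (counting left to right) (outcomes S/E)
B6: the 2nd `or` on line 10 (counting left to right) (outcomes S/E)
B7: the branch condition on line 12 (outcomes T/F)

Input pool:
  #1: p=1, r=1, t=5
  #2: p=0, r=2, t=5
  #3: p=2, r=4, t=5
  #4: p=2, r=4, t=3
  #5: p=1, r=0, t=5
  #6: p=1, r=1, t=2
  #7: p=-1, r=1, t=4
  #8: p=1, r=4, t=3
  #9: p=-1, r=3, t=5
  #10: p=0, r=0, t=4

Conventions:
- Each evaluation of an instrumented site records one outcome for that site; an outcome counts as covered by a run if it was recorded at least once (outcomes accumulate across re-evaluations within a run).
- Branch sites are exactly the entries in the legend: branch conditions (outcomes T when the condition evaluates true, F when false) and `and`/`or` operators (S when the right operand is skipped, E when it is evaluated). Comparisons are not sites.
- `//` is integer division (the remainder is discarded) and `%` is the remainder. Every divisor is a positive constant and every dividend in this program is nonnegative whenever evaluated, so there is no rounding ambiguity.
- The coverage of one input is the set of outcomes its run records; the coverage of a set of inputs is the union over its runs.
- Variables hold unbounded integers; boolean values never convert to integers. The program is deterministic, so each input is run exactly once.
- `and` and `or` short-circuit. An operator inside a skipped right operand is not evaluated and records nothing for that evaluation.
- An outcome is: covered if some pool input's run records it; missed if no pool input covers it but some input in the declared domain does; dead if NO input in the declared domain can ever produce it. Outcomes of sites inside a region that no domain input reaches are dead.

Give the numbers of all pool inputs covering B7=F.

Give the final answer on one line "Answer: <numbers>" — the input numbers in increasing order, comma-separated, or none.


input #1 (p=1, r=1, t=5): does not produce B7=F
input #2 (p=0, r=2, t=5): does not produce B7=F
input #3 (p=2, r=4, t=5): does not produce B7=F
input #4 (p=2, r=4, t=3): produces B7=F
input #5 (p=1, r=0, t=5): does not produce B7=F
input #6 (p=1, r=1, t=2): does not produce B7=F
input #7 (p=-1, r=1, t=4): does not produce B7=F
input #8 (p=1, r=4, t=3): does not produce B7=F
input #9 (p=-1, r=3, t=5): does not produce B7=F
input #10 (p=0, r=0, t=4): does not produce B7=F
Answer: 4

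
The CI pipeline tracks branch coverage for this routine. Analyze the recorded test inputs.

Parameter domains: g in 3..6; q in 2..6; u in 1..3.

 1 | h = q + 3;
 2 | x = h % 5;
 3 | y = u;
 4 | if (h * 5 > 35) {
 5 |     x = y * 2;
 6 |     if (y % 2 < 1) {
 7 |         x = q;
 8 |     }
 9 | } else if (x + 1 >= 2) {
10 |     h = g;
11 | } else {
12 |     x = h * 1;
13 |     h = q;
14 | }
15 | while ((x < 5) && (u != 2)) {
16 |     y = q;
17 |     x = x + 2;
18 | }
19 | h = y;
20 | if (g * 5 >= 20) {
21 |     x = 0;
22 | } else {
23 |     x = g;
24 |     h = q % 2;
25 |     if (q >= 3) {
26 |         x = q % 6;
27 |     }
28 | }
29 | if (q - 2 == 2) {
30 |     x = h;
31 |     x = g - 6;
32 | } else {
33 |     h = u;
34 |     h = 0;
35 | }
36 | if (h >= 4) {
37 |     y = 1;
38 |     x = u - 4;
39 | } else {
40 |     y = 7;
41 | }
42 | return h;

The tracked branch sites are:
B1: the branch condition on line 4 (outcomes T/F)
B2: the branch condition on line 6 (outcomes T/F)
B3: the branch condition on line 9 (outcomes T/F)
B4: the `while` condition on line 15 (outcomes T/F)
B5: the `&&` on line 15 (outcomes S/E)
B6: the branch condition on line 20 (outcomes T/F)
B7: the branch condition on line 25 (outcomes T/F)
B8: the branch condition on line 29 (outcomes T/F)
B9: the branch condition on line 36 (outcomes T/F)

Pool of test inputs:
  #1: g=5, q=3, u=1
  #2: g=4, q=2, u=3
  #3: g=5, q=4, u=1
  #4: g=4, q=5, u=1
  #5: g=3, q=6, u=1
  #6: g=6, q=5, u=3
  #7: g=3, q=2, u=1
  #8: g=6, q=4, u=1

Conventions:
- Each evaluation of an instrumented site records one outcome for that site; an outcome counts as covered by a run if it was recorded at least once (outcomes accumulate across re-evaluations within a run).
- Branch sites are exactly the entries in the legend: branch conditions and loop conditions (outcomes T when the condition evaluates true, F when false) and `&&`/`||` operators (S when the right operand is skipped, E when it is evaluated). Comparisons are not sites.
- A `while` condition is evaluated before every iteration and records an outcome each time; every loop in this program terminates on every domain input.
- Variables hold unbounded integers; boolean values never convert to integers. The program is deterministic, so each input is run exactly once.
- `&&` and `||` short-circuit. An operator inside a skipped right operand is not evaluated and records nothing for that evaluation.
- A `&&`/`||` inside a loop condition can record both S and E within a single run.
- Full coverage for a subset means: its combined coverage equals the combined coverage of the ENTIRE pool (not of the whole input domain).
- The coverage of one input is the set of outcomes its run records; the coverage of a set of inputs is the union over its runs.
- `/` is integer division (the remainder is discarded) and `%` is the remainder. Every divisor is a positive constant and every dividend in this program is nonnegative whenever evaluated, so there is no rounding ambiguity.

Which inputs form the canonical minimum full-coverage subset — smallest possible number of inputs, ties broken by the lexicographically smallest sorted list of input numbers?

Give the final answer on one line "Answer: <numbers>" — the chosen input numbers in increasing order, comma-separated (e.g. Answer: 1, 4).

run #1 (g=5, q=3, u=1) runs B1->F, B3->T, B5->E, B4->T, B5->E, B4->T, B5->S, B4->F, B6->T, B8->F, B9->F; records B1=F, B3=T, B4=T, B4=F, B5=S, B5=E, B6=T, B8=F, B9=F
run #2 (g=4, q=2, u=3) runs B1->F, B3->F, B5->S, B4->F, B6->T, B8->F, B9->F; records B1=F, B3=F, B4=F, B5=S, B6=T, B8=F, B9=F
run #3 (g=5, q=4, u=1) runs B1->F, B3->T, B5->E, B4->T, B5->E, B4->T, B5->S, B4->F, B6->T, B8->T, B9->T; records B1=F, B3=T, B4=T, B4=F, B5=S, B5=E, B6=T, B8=T, B9=T
run #4 (g=4, q=5, u=1) runs B1->T, B2->F, B5->E, B4->T, B5->E, B4->T, B5->S, B4->F, B6->T, B8->F, B9->F; records B1=T, B2=F, B4=T, B4=F, B5=S, B5=E, B6=T, B8=F, B9=F
run #5 (g=3, q=6, u=1) runs B1->T, B2->F, B5->E, B4->T, B5->E, B4->T, B5->S, B4->F, B6->F, B7->T, B8->F, B9->F; records B1=T, B2=F, B4=T, B4=F, B5=S, B5=E, B6=F, B7=T, B8=F, B9=F
run #6 (g=6, q=5, u=3) runs B1->T, B2->F, B5->S, B4->F, B6->T, B8->F, B9->F; records B1=T, B2=F, B4=F, B5=S, B6=T, B8=F, B9=F
run #7 (g=3, q=2, u=1) runs B1->F, B3->F, B5->S, B4->F, B6->F, B7->F, B8->F, B9->F; records B1=F, B3=F, B4=F, B5=S, B6=F, B7=F, B8=F, B9=F
run #8 (g=6, q=4, u=1) runs B1->F, B3->T, B5->E, B4->T, B5->E, B4->T, B5->S, B4->F, B6->T, B8->T, B9->T; records B1=F, B3=T, B4=T, B4=F, B5=S, B5=E, B6=T, B8=T, B9=T
together the pool reaches 17 outcomes: B1=T, B1=F, B2=F, B3=T, B3=F, B4=T, B4=F, B5=S, B5=E, B6=T, B6=F, B7=T, B7=F, B8=T, B8=F, B9=T, B9=F
every size-1 subset falls short of the 17 outcomes (best: 10/17)
every size-2 subset falls short of the 17 outcomes (best: 15/17)
inputs {3, 5, 7} (size 3) cover everything; no size-3 subset with a lexicographically smaller index list covers all 17

Answer: 3, 5, 7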